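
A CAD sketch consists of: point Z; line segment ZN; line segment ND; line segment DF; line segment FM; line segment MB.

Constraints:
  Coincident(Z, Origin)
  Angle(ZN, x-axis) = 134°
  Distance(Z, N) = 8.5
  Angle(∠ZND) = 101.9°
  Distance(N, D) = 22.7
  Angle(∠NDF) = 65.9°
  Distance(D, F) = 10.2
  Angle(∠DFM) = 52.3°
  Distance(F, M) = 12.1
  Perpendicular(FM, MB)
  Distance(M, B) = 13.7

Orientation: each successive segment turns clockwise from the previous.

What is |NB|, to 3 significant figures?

26.1

Z is at the origin; ZN runs at 134.0° with length 8.5, so N = (-5.90, 6.11). ∠ZND = 101.9° gives ND at 55.9° from the x-axis; with |ND| = 22.7, D = (6.82, 24.9). ∠NDF = 65.9° gives DF at -58.2° from the x-axis; with |DF| = 10.2, F = (12.2, 16.2). ∠DFM = 52.3° gives FM at 174° from the x-axis; with |FM| = 12.1, M = (0.161, 17.5). FM is perpendicular to MB, so MB runs at 84.1°; with |MB| = 13.7, B = (1.57, 31.1). Then |NB| = |B − N| = 26.1.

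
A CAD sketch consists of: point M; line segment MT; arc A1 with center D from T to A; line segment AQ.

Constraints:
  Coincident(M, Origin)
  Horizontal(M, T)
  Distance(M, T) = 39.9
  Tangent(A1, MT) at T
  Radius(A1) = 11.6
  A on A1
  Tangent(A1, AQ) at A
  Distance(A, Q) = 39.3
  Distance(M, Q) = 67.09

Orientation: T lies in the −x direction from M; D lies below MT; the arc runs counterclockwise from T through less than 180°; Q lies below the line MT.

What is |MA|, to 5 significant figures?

53.145

M is at the origin; M and T share the same y with |MT| = 39.9 and T on the −x side, so T = (-39.900, 0.0000). Since A1 is tangent to MT there, DT ⟂ MT, so D = T + (0, -11.6) = (-39.900, -11.600). Since DA ⟂ AQ (tangency), |DQ| = √(11.6² + 39.3²) = 40.976 regardless of where A sits on A1. So Q lies on both circle(M, 67.09) and circle(D, 40.976); the below-MT intersection is Q = (-41.726, -52.535). A is the foot of the tangent from Q: A = (-51.161, -14.385).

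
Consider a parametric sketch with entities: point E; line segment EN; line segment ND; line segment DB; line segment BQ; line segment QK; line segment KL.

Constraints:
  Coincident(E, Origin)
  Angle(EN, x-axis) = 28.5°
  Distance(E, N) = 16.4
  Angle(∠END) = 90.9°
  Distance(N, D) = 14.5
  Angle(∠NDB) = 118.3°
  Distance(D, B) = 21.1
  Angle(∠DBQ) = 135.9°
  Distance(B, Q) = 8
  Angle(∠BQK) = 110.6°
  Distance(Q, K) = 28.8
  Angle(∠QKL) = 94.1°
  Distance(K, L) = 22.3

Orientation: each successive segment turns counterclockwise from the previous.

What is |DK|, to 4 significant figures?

35.48

E is at the origin; EN runs at 28.5° with length 16.4, so N = (14.41, 7.825). ∠END = 90.9° gives ND at 117.6° from the x-axis; with |ND| = 14.5, D = (7.695, 20.68). ∠NDB = 118.3° gives DB at 179.3° from the x-axis; with |DB| = 21.1, B = (-13.40, 20.93). ∠DBQ = 135.9° gives BQ at -136.6° from the x-axis; with |BQ| = 8.0, Q = (-19.22, 15.44). ∠BQK = 110.6° gives QK at -67.20° from the x-axis; with |QK| = 28.8, K = (-8.056, -11.11). Then |DK| = |K − D| = 35.48.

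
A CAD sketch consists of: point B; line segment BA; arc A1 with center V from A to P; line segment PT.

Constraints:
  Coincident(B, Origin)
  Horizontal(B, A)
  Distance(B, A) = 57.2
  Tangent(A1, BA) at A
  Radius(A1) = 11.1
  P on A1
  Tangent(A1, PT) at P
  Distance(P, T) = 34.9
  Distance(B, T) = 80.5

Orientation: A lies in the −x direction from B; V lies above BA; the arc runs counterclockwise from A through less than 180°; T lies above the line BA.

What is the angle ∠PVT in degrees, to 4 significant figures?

72.36°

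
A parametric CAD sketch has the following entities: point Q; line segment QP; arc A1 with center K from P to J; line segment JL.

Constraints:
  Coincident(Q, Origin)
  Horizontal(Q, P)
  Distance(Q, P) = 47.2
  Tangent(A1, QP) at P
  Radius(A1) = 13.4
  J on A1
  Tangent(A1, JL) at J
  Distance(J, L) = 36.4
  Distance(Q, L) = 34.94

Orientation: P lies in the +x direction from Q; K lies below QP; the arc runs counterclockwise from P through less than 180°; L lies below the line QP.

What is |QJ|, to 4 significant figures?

37.32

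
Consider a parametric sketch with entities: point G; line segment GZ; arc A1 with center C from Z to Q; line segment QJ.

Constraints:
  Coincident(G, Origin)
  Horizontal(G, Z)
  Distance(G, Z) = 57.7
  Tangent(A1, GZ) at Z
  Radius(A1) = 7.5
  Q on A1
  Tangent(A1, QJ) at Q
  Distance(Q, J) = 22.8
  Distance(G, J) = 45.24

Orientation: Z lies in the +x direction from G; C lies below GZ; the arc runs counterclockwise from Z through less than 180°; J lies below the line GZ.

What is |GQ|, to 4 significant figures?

51.49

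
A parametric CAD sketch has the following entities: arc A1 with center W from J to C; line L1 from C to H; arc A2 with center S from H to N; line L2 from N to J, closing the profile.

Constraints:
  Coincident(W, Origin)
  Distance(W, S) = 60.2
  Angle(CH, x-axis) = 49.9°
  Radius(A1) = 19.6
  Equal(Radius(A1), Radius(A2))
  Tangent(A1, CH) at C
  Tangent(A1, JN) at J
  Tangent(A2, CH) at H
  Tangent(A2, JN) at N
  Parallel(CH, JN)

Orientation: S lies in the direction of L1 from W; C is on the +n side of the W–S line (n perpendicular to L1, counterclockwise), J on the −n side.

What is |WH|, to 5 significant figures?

63.310

Tangency of A1 to both parallel lines with radius 19.6 puts C and J at W ± 19.6·n: C = (-14.992, 12.625), J = (14.992, -12.625). Equal radii place H and N the same way about S: H = S + 19.6·n = (23.784, 58.673), N = S − 19.6·n = (53.769, 33.423). Then |WH| = |H − W| = 63.310.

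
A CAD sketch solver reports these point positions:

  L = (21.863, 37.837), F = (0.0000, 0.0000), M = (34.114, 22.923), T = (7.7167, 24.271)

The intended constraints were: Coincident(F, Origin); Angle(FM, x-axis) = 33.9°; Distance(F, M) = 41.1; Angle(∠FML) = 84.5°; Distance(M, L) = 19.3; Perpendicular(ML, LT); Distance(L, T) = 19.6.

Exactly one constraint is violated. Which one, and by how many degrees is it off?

Perpendicular(ML, LT) — off by 4.40°.

F = (0.00, 0.00) ✓; FM at 33.90° ✓; |FM| = 41.10 ✓; ∠FML = 84.50° ✓; |ML| = 19.30 ✓; ∠(ML, LT) = 94.40° ✗; |LT| = 19.60 ✓.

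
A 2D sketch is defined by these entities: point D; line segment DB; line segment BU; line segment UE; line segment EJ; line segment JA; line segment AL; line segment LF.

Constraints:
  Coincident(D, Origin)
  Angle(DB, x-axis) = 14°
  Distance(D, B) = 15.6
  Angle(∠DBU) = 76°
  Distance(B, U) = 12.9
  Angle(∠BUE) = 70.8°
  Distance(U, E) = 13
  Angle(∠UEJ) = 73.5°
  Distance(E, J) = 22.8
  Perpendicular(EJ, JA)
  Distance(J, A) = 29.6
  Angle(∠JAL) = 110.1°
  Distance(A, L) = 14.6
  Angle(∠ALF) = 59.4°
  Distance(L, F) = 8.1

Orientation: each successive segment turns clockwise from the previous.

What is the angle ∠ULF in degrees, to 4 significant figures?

24.19°

∠JAL = 110.1° gives AL at -105.6° from the x-axis; with |AL| = 14.6, L = (36.28, -17.67). ∠ALF = 59.4° gives LF at 133.8° from the x-axis; with |LF| = 8.1, F = (30.67, -11.82). Then cos ∠ULF = LU·LF / (|LU||LF|), giving 24.19°.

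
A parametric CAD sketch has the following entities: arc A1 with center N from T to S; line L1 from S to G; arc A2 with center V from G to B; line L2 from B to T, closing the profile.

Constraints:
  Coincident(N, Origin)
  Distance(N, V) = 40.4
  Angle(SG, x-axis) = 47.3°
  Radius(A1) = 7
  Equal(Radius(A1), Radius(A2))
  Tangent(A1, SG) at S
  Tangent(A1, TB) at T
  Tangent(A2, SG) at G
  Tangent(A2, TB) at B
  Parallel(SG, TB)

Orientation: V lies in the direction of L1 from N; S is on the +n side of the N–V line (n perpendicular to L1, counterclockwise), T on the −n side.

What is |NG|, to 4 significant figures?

41.00

Tangency of A1 to both parallel lines with radius 7.0 puts S and T at N ± 7.0·n: S = (-5.144, 4.747), T = (5.144, -4.747). Equal radii place G and B the same way about V: G = V + 7.0·n = (22.25, 34.44), B = V − 7.0·n = (32.54, 24.94). Then |NG| = |G − N| = 41.00.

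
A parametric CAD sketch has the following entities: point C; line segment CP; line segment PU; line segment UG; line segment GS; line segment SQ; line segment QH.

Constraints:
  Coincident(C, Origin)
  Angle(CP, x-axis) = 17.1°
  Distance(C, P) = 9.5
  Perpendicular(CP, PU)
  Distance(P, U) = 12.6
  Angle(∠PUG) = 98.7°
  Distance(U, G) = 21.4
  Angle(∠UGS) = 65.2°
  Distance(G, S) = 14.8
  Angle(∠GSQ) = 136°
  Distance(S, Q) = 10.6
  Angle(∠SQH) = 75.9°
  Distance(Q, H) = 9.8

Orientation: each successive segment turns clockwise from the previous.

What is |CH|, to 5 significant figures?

7.1953

C is at the origin; CP runs at 17.1° with length 9.5, so P = (9.0800, 2.7934). CP ⟂ PU, so PU runs at -72.900°; with |PU| = 12.6, U = (12.785, -9.2496). ∠PUG = 98.7° gives UG at -154.20° from the x-axis; with |UG| = 21.4, G = (-6.4819, -18.564). ∠UGS = 65.2° gives GS at 91.000° from the x-axis; with |GS| = 14.8, S = (-6.7402, -3.7658). ∠GSQ = 136.0° gives SQ at 47.000° from the x-axis; with |SQ| = 10.6, Q = (0.48901, 3.9865). ∠SQH = 75.9° gives QH at -57.100° from the x-axis; with |QH| = 9.8, H = (5.8121, -4.2417). Then |CH| = |H − C| = 7.1953.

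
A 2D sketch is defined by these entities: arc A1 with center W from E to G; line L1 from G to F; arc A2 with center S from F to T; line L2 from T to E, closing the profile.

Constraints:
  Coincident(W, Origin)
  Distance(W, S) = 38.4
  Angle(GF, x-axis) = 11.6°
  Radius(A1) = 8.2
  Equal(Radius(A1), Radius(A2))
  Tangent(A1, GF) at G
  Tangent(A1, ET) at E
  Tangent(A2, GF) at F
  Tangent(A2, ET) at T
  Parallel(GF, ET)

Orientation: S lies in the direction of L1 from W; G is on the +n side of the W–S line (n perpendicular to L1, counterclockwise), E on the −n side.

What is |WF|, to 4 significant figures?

39.27

Tangency of A1 to both parallel lines with radius 8.2 puts G and E at W ± 8.2·n: G = (-1.649, 8.033), E = (1.649, -8.033). Equal radii place F and T the same way about S: F = S + 8.2·n = (35.97, 15.75), T = S − 8.2·n = (39.26, -0.3111). Then |WF| = |F − W| = 39.27.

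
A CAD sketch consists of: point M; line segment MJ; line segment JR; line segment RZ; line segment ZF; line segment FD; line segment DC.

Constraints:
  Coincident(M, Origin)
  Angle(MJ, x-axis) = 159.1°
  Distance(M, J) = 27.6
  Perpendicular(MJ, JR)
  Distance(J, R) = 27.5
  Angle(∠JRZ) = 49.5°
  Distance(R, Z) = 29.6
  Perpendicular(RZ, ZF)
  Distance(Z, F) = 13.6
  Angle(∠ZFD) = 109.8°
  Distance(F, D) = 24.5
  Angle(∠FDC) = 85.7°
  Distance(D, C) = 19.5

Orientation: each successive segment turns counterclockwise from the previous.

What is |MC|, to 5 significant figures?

37.510

M is at the origin; MJ runs at 159.1° with length 27.6, so J = (-25.784, 9.8460). MJ is perpendicular to JR, so JR runs at -110.90°; with |JR| = 27.5, R = (-35.594, -15.845). ∠JRZ = 49.5° gives RZ at 19.600° from the x-axis; with |RZ| = 29.6, Z = (-7.7094, -5.9153). RZ is perpendicular to ZF, so ZF runs at 109.60°; with |ZF| = 13.6, F = (-12.272, 6.8967). ∠ZFD = 109.8° gives FD at 179.80° from the x-axis; with |FD| = 24.5, D = (-36.771, 6.9822). ∠FDC = 85.7° gives DC at -85.900° from the x-axis; with |DC| = 19.5, C = (-35.377, -12.468). Then |MC| = |C − M| = 37.510.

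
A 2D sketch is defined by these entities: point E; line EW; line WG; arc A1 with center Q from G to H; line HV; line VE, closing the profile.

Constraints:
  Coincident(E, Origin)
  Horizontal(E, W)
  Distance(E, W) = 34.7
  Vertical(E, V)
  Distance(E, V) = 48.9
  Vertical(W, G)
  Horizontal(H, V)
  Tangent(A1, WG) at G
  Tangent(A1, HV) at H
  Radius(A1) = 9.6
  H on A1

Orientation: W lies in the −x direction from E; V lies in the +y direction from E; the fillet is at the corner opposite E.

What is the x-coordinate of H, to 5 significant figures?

-25.100

E is at the origin; E and W share the same y with |EW| = 34.7 and W on the −x side, so W = (-34.700, 0.0000). EV is vertical with |EV| = 48.9 and V on the +y side, so V = (0.0000, 48.900). The virtual corner opposite E is at (-34.700, 48.900). Since A1 is tangent to WG there, QG ⟂ WG and A1 meets HV tangentially, so QH is at right angles to HV, with radius 9.6, so the center Q sits 9.6 in from both sides at Q = (-25.100, 39.300). That places the tangent points at G = (-34.700, 39.300) on WG and H = (-25.100, 48.900) on HV. So H.x = -25.100.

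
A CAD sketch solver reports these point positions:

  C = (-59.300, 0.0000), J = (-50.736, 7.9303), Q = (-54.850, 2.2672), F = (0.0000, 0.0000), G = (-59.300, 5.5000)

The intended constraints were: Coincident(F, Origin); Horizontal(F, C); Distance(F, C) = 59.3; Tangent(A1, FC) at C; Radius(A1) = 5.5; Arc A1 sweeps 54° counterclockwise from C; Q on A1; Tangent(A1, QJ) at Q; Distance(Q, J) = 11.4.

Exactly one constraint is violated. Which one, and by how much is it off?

Distance(Q, J) = 11.4 — off by 4.40.

F = (0.00, 0.00) ✓; F.y = 0.00, C.y = 0.00 ✓; |FC| = 59.30 ✓; ∠(GC, CF) = 90.00° ✓; |GC| = 5.500 ✓; bearing(G→Q) − bearing(G→C) = 54.00° ✓; |GQ| = 5.500 ✓; ∠(GQ, QJ) = 90.00° ✓; |QJ| = 7.000 ✗.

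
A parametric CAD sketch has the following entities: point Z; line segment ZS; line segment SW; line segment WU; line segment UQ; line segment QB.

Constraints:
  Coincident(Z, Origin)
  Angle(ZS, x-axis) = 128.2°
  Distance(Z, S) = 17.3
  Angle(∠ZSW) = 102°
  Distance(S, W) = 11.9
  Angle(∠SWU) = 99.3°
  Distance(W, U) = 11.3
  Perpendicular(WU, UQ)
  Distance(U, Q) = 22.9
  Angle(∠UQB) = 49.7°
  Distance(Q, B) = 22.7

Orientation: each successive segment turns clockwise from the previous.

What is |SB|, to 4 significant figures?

5.399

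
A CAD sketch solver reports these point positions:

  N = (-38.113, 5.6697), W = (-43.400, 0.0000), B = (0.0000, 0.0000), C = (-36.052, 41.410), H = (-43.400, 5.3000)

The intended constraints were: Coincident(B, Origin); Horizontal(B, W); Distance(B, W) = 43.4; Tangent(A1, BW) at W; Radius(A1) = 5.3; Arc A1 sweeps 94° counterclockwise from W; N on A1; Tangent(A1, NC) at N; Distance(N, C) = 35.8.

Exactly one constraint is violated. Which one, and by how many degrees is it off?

Tangent(A1, NC) at N — off by 7.30°.

B = (0.00, 0.00) ✓; B.y = 0.00, W.y = 0.00 ✓; |BW| = 43.40 ✓; ∠(HW, WB) = 90.00° ✓; |HW| = 5.300 ✓; bearing(H→N) − bearing(H→W) = 94.00° ✓; |HN| = 5.300 ✓; ∠(HN, NC) = 97.30° ✗; |NC| = 35.80 ✓.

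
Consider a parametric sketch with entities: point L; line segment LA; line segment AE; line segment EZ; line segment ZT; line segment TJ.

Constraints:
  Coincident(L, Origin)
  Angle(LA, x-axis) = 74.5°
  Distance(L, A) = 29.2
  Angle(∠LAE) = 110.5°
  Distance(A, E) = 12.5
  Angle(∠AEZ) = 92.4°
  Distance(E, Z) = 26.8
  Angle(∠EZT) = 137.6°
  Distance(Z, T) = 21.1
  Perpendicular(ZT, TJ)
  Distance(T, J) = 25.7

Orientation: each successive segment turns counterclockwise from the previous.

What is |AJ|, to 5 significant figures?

32.913

L is at the origin; LA runs at 74.5° with length 29.2, so A = (7.8034, 28.138). ∠LAE = 110.5° gives AE at 144.00° from the x-axis; with |AE| = 12.5, E = (-2.3094, 35.485). ∠AEZ = 92.4° gives EZ at -128.40° from the x-axis; with |EZ| = 26.8, Z = (-18.956, 14.482). ∠EZT = 137.6° gives ZT at -86.000° from the x-axis; with |ZT| = 21.1, T = (-17.484, -6.5663). The perpendicularity gives TJ at right angles to ZT, so TJ runs at 4.0000°; with |TJ| = 25.7, J = (8.1531, -4.7735). Then |AJ| = |J − A| = 32.913.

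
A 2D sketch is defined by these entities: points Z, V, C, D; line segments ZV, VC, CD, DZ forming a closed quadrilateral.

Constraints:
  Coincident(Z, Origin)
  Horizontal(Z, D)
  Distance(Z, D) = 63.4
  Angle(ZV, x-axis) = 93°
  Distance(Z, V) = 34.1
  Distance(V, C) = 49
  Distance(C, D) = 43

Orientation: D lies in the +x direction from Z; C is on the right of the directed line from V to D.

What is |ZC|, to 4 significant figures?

23.25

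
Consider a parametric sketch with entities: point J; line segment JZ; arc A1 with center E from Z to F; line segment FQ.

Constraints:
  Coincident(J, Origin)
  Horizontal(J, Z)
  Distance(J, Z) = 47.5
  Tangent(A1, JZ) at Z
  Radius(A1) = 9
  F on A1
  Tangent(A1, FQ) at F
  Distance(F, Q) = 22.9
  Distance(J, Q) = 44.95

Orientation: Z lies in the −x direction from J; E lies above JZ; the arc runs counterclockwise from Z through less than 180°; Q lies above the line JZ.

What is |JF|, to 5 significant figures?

39.348

Checks: |EF| = 9.000 ✓; ∠(EF, FQ) = 90.00° ✓; |FQ| = 22.90 ✓; |JQ| = 44.95 ✓.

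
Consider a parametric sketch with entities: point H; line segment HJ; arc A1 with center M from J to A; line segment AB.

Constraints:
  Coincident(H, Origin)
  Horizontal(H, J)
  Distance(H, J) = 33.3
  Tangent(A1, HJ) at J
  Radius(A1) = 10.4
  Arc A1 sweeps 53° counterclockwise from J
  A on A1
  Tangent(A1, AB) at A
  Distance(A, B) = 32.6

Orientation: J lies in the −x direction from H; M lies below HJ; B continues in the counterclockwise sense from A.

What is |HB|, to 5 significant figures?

68.258

On A1, J sits at bearing 90° from M; a 53° counterclockwise sweep puts A at bearing 143°, so A = M + 10.4·(cos 143°, sin 143°) = (-41.606, -4.1411). The tangent condition forces MA to be normal to AB, so AB runs along (−sin 143°, cos 143°); with |AB| = 32.6, B = (-61.225, -30.177). Then |HB| = |B − H| = 68.258.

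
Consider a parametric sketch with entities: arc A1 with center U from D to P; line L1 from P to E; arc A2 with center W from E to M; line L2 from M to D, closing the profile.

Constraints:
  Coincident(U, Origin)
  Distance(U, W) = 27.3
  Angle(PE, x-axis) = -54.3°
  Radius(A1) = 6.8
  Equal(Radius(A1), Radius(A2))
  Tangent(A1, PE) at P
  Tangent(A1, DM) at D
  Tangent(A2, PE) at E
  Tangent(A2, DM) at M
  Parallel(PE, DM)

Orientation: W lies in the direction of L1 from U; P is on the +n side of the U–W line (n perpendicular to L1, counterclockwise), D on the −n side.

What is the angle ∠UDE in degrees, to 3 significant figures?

63.5°

The slot axis is L1's direction at -54.3°, so u = (cos -54.3°, sin -54.3°) = (0.584, -0.812) and n = (−sin -54.3°, cos -54.3°) = (0.812, 0.584). U is at the origin and W lies 27.3 along u from U, so W = 27.3·u = (15.9, -22.2). Tangency of A1 to both parallel lines with radius 6.8 puts P and D at U ± 6.8·n: P = (5.52, 3.97), D = (-5.52, -3.97). Equal radii place E and M the same way about W: E = W + 6.8·n = (21.5, -18.2), M = W − 6.8·n = (10.4, -26.1). Then cos ∠UDE = DU·DE / (|DU||DE|), giving 63.5°.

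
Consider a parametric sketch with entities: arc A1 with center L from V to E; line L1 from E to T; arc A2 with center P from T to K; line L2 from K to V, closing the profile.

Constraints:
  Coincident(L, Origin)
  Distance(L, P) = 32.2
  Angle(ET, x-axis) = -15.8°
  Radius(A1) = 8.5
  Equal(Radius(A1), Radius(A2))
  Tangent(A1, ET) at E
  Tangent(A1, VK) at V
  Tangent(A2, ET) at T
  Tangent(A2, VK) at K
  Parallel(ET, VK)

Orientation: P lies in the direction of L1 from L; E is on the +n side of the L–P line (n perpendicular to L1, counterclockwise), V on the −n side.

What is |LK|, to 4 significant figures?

33.30

Tangency of A1 to both parallel lines with radius 8.5 puts E and V at L ± 8.5·n: E = (2.314, 8.179), V = (-2.314, -8.179). Equal radii place T and K the same way about P: T = P + 8.5·n = (33.30, -0.5886), K = P − 8.5·n = (28.67, -16.95). Then |LK| = |K − L| = 33.30.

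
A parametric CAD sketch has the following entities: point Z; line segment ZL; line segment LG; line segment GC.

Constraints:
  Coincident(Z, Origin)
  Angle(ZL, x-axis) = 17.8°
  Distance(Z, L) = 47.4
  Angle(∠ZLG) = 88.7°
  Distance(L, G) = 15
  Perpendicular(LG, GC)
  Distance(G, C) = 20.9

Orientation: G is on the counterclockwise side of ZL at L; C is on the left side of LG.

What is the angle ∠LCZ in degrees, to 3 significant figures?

117°

Z is at the origin; ZL runs at 17.8° with length 47.4, so L = 47.4·(cos 17.8°, sin 17.8°) = (45.1, 14.5). ∠ZLG = 88.7°, so LG runs at 17.8° + (180° − 88.7°) = 109° from the x-axis; with |LG| = 15.0, G = L + 15.0·(cos 109°, sin 109°) = (40.2, 28.7). LG ⟂ GC; with |GC| = 20.9 on the left of LG, C = G + 20.9·(-0.945, -0.327) = (20.5, 21.8). Then cos ∠LCZ = CL·CZ / (|CL||CZ|), giving 117°.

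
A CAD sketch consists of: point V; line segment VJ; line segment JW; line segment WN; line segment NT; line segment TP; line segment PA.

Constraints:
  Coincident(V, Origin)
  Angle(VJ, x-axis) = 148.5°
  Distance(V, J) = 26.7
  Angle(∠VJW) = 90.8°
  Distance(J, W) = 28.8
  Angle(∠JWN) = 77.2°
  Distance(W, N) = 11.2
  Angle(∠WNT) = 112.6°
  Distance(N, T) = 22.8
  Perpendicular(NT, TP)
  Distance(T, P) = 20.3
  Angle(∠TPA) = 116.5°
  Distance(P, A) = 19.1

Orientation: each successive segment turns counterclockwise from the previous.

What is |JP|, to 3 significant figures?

5.22

∠WNT = 112.6° gives NT at 47.9° from the x-axis; with |NT| = 22.8, T = (-12.3, 2.79). The perpendicularity gives TP at right angles to NT, so TP runs at 138°; with |TP| = 20.3, P = (-27.4, 16.4). Then |JP| = |P − J| = 5.22.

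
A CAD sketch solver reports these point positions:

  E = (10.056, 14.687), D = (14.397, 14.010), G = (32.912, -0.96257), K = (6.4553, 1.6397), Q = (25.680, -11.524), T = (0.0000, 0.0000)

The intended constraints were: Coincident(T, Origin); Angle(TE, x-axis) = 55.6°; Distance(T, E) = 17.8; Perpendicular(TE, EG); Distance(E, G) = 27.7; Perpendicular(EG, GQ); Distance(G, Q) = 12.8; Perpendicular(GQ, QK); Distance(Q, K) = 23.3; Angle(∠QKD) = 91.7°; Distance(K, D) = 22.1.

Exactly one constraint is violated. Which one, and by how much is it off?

Distance(K, D) = 22.1 — off by 7.40.

T = (0.00, 0.00) ✓; TE at 55.60° ✓; |TE| = 17.80 ✓; ∠(TE, EG) = 90.00° ✓; |EG| = 27.70 ✓; ∠(EG, GQ) = 90.00° ✓; |GQ| = 12.80 ✓; ∠(GQ, QK) = 90.00° ✓; |QK| = 23.30 ✓; ∠QKD = 91.70° ✓; |KD| = 14.70 ✗.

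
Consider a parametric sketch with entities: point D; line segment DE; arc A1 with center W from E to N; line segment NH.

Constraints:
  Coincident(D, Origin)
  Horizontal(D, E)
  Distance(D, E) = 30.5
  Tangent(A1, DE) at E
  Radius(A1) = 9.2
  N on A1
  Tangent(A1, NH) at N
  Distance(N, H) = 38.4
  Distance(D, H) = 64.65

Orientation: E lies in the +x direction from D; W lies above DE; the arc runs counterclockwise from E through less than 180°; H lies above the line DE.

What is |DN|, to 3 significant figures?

40.3

Checks: D.y = 0.00, E.y = 0.00 ✓; |WN| = 9.200 ✓; ∠(WN, NH) = 90.00° ✓; |NH| = 38.40 ✓; |DH| = 64.65 ✓.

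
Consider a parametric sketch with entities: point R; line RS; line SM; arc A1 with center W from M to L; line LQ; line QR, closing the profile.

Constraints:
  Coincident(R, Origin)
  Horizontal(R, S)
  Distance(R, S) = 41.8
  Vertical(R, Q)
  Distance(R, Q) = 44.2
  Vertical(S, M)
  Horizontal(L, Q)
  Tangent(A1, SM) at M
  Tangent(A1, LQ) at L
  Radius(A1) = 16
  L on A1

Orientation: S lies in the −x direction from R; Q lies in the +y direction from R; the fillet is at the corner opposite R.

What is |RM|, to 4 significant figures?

50.42

R is at the origin; RS is horizontal with |RS| = 41.8 and S on the −x side, so S = (-41.80, 0.000). RQ is vertical with |RQ| = 44.2 and Q on the +y side, so Q = (0.000, 44.20). The virtual corner opposite R is at (-41.80, 44.20). Tangency of A1 to SM means the radius WM is perpendicular to SM and A1 meets LQ tangentially, so WL is at right angles to LQ, with radius 16.0, so the center W sits 16.0 in from both sides at W = (-25.80, 28.20). That places the tangent points at M = (-41.80, 28.20) on SM and L = (-25.80, 44.20) on LQ. Then |RM| = |M − R| = 50.42.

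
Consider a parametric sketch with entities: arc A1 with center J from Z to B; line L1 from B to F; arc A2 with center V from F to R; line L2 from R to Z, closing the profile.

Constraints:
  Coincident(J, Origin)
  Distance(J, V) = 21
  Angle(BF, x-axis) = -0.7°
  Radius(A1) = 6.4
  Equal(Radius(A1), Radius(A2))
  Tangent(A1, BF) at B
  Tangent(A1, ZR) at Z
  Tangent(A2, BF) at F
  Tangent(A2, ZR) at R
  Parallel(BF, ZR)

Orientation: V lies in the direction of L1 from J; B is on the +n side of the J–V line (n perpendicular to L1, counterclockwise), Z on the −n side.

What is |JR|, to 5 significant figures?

21.954

The slot axis is L1's direction at -0.7°, so u = (cos -0.7°, sin -0.7°) = (0.99993, -0.012217) and n = (−sin -0.7°, cos -0.7°) = (0.012217, 0.99993). J is at the origin and V lies 21.0 along u from J, so V = 21.0·u = (20.998, -0.25656). Tangency of A1 to both parallel lines with radius 6.4 puts B and Z at J ± 6.4·n: B = (0.078189, 6.3995), Z = (-0.078189, -6.3995). Equal radii place F and R the same way about V: F = V + 6.4·n = (21.077, 6.1430), R = V − 6.4·n = (20.920, -6.6561). Then |JR| = |R − J| = 21.954.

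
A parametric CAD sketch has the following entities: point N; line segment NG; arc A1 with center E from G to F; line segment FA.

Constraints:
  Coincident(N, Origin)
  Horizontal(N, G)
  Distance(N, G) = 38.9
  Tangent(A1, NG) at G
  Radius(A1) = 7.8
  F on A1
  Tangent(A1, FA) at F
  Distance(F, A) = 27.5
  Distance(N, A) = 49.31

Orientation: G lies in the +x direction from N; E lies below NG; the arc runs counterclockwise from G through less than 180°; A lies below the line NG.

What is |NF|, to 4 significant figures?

32.29

Checks: ∠(EG, GN) = 90.00° ✓; |EG| = 7.800 ✓; |EF| = 7.800 ✓; ∠(EF, FA) = 90.00° ✓; |FA| = 27.50 ✓; |NA| = 49.31 ✓.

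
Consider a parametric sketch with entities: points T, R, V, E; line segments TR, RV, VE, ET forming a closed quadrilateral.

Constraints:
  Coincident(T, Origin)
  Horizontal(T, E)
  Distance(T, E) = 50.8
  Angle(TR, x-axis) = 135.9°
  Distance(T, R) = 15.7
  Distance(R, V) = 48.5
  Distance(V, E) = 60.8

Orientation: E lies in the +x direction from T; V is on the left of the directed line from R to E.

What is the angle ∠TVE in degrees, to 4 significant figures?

52.42°

Checks: |RV| = 48.50 ✓; |VE| = 60.80 ✓.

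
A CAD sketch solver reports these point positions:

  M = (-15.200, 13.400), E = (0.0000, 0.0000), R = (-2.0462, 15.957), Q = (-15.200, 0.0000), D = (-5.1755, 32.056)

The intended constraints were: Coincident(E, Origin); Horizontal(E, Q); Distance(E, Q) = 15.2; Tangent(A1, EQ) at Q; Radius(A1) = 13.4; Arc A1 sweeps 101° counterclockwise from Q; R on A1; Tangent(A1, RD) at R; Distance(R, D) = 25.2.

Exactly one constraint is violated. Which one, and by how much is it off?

Distance(R, D) = 25.2 — off by 8.80.

E = (0.00, 0.00) ✓; E.y = 0.00, Q.y = 0.00 ✓; |EQ| = 15.20 ✓; ∠(MQ, QE) = 90.00° ✓; |MQ| = 13.40 ✓; bearing(M→R) − bearing(M→Q) = 101.0° ✓; |MR| = 13.40 ✓; ∠(MR, RD) = 90.00° ✓; |RD| = 16.40 ✗.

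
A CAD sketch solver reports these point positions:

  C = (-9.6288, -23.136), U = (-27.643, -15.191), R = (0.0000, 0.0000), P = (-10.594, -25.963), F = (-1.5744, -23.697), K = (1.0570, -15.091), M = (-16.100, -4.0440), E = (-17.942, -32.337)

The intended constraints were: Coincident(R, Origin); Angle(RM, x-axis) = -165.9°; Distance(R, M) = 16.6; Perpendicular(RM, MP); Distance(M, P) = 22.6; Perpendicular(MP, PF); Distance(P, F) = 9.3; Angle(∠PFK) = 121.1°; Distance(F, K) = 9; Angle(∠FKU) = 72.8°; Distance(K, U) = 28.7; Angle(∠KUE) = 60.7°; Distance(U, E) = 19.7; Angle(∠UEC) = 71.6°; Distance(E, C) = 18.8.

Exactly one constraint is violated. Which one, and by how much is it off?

Distance(E, C) = 18.8 — off by 6.40.

R = (0.00, 0.00) ✓; RM at -165.9° ✓; |RM| = 16.60 ✓; ∠(RM, MP) = 90.00° ✓; |MP| = 22.60 ✓; ∠(MP, PF) = 90.00° ✓; |PF| = 9.300 ✓; ∠PFK = 121.1° ✓; |FK| = 8.999 ✓; ∠FKU = 72.80° ✓; |KU| = 28.70 ✓; ∠KUE = 60.70° ✓; |UE| = 19.70 ✓; ∠UEC = 71.60° ✓; |EC| = 12.40 ✗.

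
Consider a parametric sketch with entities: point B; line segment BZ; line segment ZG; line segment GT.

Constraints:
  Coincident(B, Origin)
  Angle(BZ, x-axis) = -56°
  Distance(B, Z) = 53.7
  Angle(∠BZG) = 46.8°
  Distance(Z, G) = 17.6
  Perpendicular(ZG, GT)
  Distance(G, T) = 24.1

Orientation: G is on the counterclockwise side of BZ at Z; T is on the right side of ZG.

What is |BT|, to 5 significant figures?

66.084

B is at the origin; BZ runs at -56.0° with length 53.7, so Z = 53.7·(cos -56.0°, sin -56.0°) = (30.029, -44.519). ∠BZG = 46.8°, so ZG runs at -56.0° + (180° − 46.8°) = 77.200° from the x-axis; with |ZG| = 17.6, G = Z + 17.6·(cos 77.200°, sin 77.200°) = (33.928, -27.357). ZG ⟂ GT; with |GT| = 24.1 on the right of ZG, T = G + 24.1·(0.97515, -0.22155) = (57.429, -32.696). Then |BT| = |T − B| = 66.084.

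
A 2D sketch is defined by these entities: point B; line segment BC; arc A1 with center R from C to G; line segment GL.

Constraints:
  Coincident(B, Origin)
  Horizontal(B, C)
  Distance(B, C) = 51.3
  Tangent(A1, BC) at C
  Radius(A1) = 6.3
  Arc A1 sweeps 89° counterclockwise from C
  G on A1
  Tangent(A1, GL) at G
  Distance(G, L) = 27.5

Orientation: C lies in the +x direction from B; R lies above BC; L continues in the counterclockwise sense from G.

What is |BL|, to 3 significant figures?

67.1

B is at the origin; BC is horizontal with |BC| = 51.3 and C on the +x side, so C = (51.3, 0.00). Since A1 is tangent to BC there, RC ⟂ BC, so R = C + (0, 6.3) = (51.3, 6.30). On A1, C sits at bearing -90° from R; an 89° counterclockwise sweep puts G at bearing -1°, so G = R + 6.3·(cos -1°, sin -1°) = (57.6, 6.19). A1 meets GL tangentially, so RG is at right angles to GL, so GL runs along (−sin -1°, cos -1°); with |GL| = 27.5, L = (58.1, 33.7). Then |BL| = |L − B| = 67.1.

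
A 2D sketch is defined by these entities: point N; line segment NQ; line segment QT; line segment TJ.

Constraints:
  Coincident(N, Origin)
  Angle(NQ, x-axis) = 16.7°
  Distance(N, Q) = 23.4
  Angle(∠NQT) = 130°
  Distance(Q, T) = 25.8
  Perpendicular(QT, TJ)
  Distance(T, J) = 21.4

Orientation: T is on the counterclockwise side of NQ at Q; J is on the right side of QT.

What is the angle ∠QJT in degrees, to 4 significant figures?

50.33°

∠NQT = 130.0°, so QT runs at 16.7° + (180° − 130.0°) = 66.70° from the x-axis; with |QT| = 25.8, T = Q + 25.8·(cos 66.70°, sin 66.70°) = (32.62, 30.42). QT is perpendicular to TJ; with |TJ| = 21.4 on the right of QT, J = T + 21.4·(0.9184, -0.3955) = (52.27, 21.96). Then cos ∠QJT = JQ·JT / (|JQ||JT|), giving 50.33°.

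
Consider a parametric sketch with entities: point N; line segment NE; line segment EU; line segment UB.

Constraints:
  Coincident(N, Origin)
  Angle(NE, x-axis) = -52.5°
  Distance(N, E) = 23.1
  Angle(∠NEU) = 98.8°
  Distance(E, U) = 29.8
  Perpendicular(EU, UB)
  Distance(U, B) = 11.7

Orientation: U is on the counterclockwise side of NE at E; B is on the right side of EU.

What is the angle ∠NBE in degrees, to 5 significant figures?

24.572°

∠NEU = 98.8°, so EU runs at -52.5° + (180° − 98.8°) = 28.700° from the x-axis; with |EU| = 29.8, U = E + 29.8·(cos 28.700°, sin 28.700°) = (40.201, -4.0158). EU is perpendicular to UB; with |UB| = 11.7 on the right of EU, B = U + 11.7·(0.48022, -0.87715) = (45.820, -14.278). Then cos ∠NBE = BN·BE / (|BN||BE|), giving 24.572°.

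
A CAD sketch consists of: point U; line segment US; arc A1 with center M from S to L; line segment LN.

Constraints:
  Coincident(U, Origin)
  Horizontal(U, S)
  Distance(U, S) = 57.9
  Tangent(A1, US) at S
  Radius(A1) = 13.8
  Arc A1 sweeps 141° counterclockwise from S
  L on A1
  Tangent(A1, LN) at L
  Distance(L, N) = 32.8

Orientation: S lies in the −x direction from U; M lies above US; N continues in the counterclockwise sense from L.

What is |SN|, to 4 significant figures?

48.19

U is at the origin; U and S share the same y with |US| = 57.9 and S on the −x side, so S = (-57.90, 0.000). The tangent condition forces MS to be normal to US, so M = S + (0, 13.8) = (-57.90, 13.80). On A1, S sits at bearing -90° from M; a 141° counterclockwise sweep puts L at bearing 51°, so L = M + 13.8·(cos 51°, sin 51°) = (-49.22, 24.52). Tangency of A1 to LN means the radius ML is perpendicular to LN, so LN runs along (−sin 51°, cos 51°); with |LN| = 32.8, N = (-74.71, 45.17). Then |SN| = |N − S| = 48.19.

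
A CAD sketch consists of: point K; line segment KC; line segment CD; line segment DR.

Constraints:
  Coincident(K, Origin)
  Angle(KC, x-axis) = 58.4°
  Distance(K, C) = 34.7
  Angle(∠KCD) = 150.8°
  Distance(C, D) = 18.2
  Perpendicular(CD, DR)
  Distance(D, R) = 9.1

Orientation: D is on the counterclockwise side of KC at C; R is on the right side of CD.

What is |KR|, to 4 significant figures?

55.03

K is at the origin; KC runs at 58.4° with length 34.7, so C = 34.7·(cos 58.4°, sin 58.4°) = (18.18, 29.55). ∠KCD = 150.8°, so CD runs at 58.4° + (180° − 150.8°) = 87.60° from the x-axis; with |CD| = 18.2, D = C + 18.2·(cos 87.60°, sin 87.60°) = (18.94, 47.74). CD is perpendicular to DR; with |DR| = 9.1 on the right of CD, R = D + 9.1·(0.9991, -0.04188) = (28.04, 47.36). Then |KR| = |R − K| = 55.03.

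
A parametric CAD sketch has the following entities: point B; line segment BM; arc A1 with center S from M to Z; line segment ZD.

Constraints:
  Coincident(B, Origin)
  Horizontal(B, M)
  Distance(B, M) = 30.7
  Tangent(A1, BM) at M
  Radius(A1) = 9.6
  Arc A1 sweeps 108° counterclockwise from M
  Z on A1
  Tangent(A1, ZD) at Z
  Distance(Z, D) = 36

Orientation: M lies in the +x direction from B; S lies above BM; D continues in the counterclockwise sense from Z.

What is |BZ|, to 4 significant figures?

41.77

B is at the origin; BM is horizontal with |BM| = 30.7 and M on the +x side, so M = (30.70, 0.000). Since A1 is tangent to BM there, SM ⟂ BM, so S = M + (0, 9.6) = (30.70, 9.600). On A1, M sits at bearing -90° from S; a 108° counterclockwise sweep puts Z at bearing 18°, so Z = S + 9.6·(cos 18°, sin 18°) = (39.83, 12.57). Then |BZ| = |Z − B| = 41.77.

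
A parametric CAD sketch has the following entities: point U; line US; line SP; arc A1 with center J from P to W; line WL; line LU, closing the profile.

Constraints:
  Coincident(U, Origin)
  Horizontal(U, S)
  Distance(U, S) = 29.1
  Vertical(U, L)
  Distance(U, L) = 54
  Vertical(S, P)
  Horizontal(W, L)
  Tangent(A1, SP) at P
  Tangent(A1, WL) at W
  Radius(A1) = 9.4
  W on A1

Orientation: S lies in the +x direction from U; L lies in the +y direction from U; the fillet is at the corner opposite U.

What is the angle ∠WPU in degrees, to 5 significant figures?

101.88°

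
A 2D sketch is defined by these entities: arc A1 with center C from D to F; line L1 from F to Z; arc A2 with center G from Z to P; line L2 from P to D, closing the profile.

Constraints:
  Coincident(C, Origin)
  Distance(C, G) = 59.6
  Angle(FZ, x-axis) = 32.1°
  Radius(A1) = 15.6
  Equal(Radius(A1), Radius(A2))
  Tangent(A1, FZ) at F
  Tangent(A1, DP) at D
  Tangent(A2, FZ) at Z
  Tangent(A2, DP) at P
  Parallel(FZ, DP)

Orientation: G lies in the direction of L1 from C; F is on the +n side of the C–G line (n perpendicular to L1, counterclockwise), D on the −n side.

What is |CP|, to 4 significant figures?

61.61

The slot axis is L1's direction at 32.1°, so u = (cos 32.1°, sin 32.1°) = (0.8471, 0.5314) and n = (−sin 32.1°, cos 32.1°) = (-0.5314, 0.8471). C is at the origin and G lies 59.6 along u from C, so G = 59.6·u = (50.49, 31.67). Tangency of A1 to both parallel lines with radius 15.6 puts F and D at C ± 15.6·n: F = (-8.290, 13.22), D = (8.290, -13.22). Equal radii place Z and P the same way about G: Z = G + 15.6·n = (42.20, 44.89), P = G − 15.6·n = (58.78, 18.46). Then |CP| = |P − C| = 61.61.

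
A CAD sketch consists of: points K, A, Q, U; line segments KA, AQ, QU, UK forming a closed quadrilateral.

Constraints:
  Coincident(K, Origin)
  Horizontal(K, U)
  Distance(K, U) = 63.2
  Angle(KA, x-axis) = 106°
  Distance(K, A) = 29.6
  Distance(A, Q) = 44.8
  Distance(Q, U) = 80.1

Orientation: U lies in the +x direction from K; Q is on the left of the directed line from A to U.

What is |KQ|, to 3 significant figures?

67.7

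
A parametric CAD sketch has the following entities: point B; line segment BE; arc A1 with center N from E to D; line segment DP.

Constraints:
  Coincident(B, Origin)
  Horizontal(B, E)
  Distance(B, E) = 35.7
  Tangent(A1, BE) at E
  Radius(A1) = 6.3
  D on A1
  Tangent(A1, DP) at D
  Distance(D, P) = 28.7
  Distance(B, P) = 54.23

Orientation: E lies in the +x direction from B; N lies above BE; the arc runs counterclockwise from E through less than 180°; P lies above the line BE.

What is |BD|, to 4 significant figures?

42.49

Checks: |BE| = 35.70 ✓; |ND| = 6.300 ✓; ∠(ND, DP) = 90.00° ✓; |DP| = 28.70 ✓; |BP| = 54.23 ✓.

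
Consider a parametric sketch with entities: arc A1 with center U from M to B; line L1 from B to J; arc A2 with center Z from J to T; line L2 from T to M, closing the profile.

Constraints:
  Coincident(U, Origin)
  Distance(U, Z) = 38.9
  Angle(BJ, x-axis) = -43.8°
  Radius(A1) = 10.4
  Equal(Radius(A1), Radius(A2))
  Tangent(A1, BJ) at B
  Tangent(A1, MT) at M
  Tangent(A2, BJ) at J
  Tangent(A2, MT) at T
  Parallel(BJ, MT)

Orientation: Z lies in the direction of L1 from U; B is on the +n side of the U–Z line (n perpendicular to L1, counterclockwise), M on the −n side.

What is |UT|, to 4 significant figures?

40.27

The slot axis is L1's direction at -43.8°, so u = (cos -43.8°, sin -43.8°) = (0.7218, -0.6921) and n = (−sin -43.8°, cos -43.8°) = (0.6921, 0.7218). U is at the origin and Z lies 38.9 along u from U, so Z = 38.9·u = (28.08, -26.92). Tangency of A1 to both parallel lines with radius 10.4 puts B and M at U ± 10.4·n: B = (7.198, 7.506), M = (-7.198, -7.506). Equal radii place J and T the same way about Z: J = Z + 10.4·n = (35.27, -19.42), T = Z − 10.4·n = (20.88, -34.43). Then |UT| = |T − U| = 40.27.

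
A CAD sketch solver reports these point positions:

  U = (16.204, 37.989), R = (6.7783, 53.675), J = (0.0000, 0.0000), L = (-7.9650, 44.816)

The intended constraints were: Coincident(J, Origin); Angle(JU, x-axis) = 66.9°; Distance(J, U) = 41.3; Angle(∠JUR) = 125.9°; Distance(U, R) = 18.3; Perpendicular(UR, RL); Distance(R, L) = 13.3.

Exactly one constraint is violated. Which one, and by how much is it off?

Distance(R, L) = 13.3 — off by 3.90.

J = (0.00, 0.00) ✓; JU at 66.90° ✓; |JU| = 41.30 ✓; ∠JUR = 125.9° ✓; |UR| = 18.30 ✓; ∠(UR, RL) = 90.00° ✓; |RL| = 17.20 ✗.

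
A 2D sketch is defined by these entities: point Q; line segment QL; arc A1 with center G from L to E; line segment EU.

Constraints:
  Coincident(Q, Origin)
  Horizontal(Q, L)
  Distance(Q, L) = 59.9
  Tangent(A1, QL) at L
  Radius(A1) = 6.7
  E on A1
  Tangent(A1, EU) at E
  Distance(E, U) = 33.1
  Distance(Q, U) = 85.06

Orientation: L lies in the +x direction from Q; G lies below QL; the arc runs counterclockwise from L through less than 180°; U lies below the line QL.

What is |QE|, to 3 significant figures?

56.1

Q is at the origin; Q and L share the same y with |QL| = 59.9 and L on the +x side, so L = (59.9, 0.00). The tangent condition forces GL to be normal to QL, so G = L + (0, -6.7) = (59.9, -6.70). Since GE ⟂ EU (tangency), |GU| = √(6.7² + 33.1²) = 33.8 regardless of where E sits on A1. So U lies on both circle(Q, 85.06) and circle(G, 33.8); the below-QL intersection is U = (77.2, -35.7). E is the foot of the tangent from U: E = (54.9, -11.2).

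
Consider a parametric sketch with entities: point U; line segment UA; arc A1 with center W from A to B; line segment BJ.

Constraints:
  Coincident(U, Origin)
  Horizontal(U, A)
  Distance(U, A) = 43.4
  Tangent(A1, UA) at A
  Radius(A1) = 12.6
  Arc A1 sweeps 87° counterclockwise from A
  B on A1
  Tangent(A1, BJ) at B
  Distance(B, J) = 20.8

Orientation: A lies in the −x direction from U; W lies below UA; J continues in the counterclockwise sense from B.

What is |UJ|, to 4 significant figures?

65.78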